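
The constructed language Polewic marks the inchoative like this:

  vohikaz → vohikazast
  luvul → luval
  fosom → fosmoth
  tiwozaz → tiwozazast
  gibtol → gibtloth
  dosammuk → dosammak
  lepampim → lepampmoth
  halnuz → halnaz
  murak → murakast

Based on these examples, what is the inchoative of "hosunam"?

hosunamast

"hosunam" has last vowel 'a'. The stems whose last vowel is 'a' (murak → murakast, tiwozaz → tiwozazast, vohikaz → vohikazast) add -ast.
So hosunam → hosunamast.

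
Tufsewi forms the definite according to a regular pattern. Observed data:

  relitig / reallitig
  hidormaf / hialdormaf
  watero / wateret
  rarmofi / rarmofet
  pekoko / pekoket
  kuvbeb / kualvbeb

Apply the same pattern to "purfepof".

pualrfepof

rarmofi and relitig both have last vowel 'i' yet inflect differently (rarmofet, reallitig), so the last vowel is not what conditions the rule; whether the stem ends in a vowel or a consonant is.
"purfepof" ends in a consonant. The stems ending in a consonant (hidormaf → hialdormaf, kuvbeb → kualvbeb, relitig → reallitig) insert -al- after the first vowel.
So purfepof → pualrfepof.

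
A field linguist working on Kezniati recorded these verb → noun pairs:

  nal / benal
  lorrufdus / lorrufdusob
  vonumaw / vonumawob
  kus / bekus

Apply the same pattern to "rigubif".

rigubifob

"rigubif" has 3 vowels. The stems with 3 vowels (vonumaw → vonumawob, lorrufdus → lorrufdusob) add -ob.
The other pattern: stems with 1 vowel add the prefix be-.
So rigubif → rigubifob.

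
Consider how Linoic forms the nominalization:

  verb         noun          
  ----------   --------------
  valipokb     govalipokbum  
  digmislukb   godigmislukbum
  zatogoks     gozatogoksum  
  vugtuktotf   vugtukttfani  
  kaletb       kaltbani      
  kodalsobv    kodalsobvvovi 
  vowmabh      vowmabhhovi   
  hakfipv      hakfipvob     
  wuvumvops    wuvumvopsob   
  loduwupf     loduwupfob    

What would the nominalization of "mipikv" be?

valipokb and kaletb both end in -b yet inflect differently (govalipokbum, kaltbani), so the final letter is not what conditions the rule; the second-to-last letter is.
"mipikv" has second-to-last letter 'k'. The stems whose second-to-last letter is 'k' (valipokb → govalipokbum, digmislukb → godigmislukbum, zatogoks → gozatogoksum) add go- … -um around the stem.
So mipikv → gomipikvum.

gomipikvum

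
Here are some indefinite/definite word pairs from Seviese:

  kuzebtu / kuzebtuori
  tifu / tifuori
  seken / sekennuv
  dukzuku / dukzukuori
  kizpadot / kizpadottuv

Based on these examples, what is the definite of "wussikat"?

wussikattuv

kuzebtu and kizpadot both begin with k- yet inflect differently (kuzebtuori, kizpadottuv), so the first letter is not what conditions the rule; the final letter is.
"wussikat" ends in -t. The one such stem in the data (kizpadot → kizpadottuv) doubles the final consonant and adds -uv (as does seken), so the same rule applies.
So wussikat → wussikattuv.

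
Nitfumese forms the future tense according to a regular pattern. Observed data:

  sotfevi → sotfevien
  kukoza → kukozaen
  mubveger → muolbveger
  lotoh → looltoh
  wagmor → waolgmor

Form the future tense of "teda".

"teda" ends in a vowel. The stems ending in a vowel (kukoza → kukozaen, sotfevi → sotfevien) add -en.
So teda → tedaen.

tedaen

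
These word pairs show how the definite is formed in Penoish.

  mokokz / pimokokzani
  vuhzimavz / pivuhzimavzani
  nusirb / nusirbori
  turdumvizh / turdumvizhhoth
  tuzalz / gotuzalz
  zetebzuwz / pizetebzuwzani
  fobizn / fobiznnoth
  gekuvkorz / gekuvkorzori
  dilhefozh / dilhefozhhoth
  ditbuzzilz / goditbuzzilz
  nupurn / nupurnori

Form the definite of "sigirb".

tuzalz and gekuvkorz both end in -z yet inflect differently (gotuzalz, gekuvkorzori), so the final letter is not what conditions the rule; the second-to-last letter is.
"sigirb" has second-to-last letter 'r'. The stems whose second-to-last letter is 'r' (nupurn → nupurnori, nusirb → nusirbori, gekuvkorz → gekuvkorzori) add -ori.
The other patterns: stems whose second-to-last letter is 'l' add the prefix go-; stems whose second-to-last letter is 'z' double the final consonant and add -oth; stems whose second-to-last letter is 'k', 'v' or 'w' add pi- … -ani around the stem.
So sigirb → sigirbori.

sigirbori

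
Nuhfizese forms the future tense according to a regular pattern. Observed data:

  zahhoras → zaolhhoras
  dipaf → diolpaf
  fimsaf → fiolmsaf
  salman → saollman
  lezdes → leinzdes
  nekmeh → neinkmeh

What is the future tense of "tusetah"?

zahhoras and lezdes both end in -s yet inflect differently (zaolhhoras, leinzdes), so the final letter is not what conditions the rule; the last vowel is.
"tusetah" has last vowel 'a'. The stems whose last vowel is 'a' (zahhoras → zaolhhoras, dipaf → diolpaf, fimsaf → fiolmsaf) insert -ol- after the first vowel.
So tusetah → tuolsetah.

tuolsetah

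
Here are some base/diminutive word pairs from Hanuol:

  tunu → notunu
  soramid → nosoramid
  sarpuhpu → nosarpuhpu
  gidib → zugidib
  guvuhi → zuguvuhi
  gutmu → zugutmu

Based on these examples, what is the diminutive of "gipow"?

gutmu and sarpuhpu both end in -u yet inflect differently (zugutmu, nosarpuhpu), so the final letter is not what conditions the rule; the first letter is.
"gipow" begins with g-. The stems beginning with g- (gutmu → zugutmu, guvuhi → zuguvuhi, gidib → zugidib) add the prefix zu-.
The other pattern: stems beginning with s- or t- add the prefix no-.
So gipow → zugipow.

zugipow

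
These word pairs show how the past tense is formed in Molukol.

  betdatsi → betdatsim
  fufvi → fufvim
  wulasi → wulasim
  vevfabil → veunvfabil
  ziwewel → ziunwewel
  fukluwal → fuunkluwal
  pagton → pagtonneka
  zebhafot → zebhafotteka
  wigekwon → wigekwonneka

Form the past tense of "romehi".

"romehi" ends in -i. The stems ending in -i (betdatsi → betdatsim, fufvi → fufvim, wulasi → wulasim) drop the final letter and add -im.
So romehi → romehim.

romehim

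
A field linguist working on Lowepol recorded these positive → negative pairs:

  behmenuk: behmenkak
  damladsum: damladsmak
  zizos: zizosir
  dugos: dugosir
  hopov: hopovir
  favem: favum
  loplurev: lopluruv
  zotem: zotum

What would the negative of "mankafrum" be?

mankafrmak

damladsum and favem both end in -m yet inflect differently (damladsmak, favum), so the final letter is not what conditions the rule; the last vowel is.
"mankafrum" has last vowel 'u'. The stems whose last vowel is 'u' (behmenuk → behmenkak, damladsum → damladsmak) delete the last vowel and add -ak.
The other patterns: stems whose last vowel is 'o' add -ir; stems whose last vowel is 'e' change the last vowel to 'u'.
So mankafrum → mankafrmak.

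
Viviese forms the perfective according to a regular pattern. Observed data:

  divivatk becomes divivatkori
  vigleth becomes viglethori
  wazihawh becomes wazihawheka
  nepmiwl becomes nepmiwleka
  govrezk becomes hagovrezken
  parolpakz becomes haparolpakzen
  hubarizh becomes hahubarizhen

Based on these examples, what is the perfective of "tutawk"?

vigleth and wazihawh both end in -h yet inflect differently (viglethori, wazihawheka), so the final letter is not what conditions the rule; the second-to-last letter is.
"tutawk" has second-to-last letter 'w'. The stems whose second-to-last letter is 'w' (wazihawh → wazihawheka, nepmiwl → nepmiwleka) add -eka.
The other patterns: stems whose second-to-last letter is 't' add -ori; stems whose second-to-last letter is 'k' or 'z' add ha- … -en around the stem.
So tutawk → tutawkeka.

tutawkeka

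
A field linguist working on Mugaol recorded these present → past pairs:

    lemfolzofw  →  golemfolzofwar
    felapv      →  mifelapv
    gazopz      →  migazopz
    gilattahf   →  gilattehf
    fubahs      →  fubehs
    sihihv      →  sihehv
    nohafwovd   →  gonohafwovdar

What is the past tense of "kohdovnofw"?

gokohdovnofwar

felapv and sihihv both end in -v yet inflect differently (mifelapv, sihehv), so the final letter is not what conditions the rule; the second-to-last letter is.
"kohdovnofw" has second-to-last letter 'f'. The one such stem in the data (lemfolzofw → golemfolzofwar) adds go- … -ar around the stem, so the same rule applies.
The other patterns: stems whose second-to-last letter is 'p' add the prefix mi-; stems whose second-to-last letter is 'h' change the last vowel to 'e'.
So kohdovnofw → gokohdovnofwar.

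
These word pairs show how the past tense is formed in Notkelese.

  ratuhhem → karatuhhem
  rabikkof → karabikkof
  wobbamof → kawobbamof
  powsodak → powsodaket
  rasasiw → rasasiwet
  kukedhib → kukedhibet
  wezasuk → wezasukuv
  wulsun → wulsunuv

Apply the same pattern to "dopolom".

kadopolom

powsodak and wezasuk both end in -k yet inflect differently (powsodaket, wezasukuv), so the final letter is not what conditions the rule; the last vowel is.
"dopolom" has last vowel 'o'. The stems whose last vowel is 'o' (rabikkof → karabikkof, wobbamof → kawobbamof) add the prefix ka-.
So dopolom → kadopolom.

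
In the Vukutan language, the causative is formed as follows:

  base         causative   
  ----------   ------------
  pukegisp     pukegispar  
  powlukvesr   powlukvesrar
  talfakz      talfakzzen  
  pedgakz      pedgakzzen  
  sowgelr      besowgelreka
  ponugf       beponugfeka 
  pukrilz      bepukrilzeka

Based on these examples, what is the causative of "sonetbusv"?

sonetbusvar

powlukvesr and sowgelr both end in -r yet inflect differently (powlukvesrar, besowgelreka), so the final letter is not what conditions the rule; the second-to-last letter is.
"sonetbusv" has second-to-last letter 's'. The stems whose second-to-last letter is 's' (pukegisp → pukegispar, powlukvesr → powlukvesrar) add -ar.
So sonetbusv → sonetbusvar.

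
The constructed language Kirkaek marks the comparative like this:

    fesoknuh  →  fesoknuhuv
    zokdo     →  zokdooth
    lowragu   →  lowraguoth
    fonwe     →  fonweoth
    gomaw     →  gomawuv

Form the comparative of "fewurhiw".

lowragu and fesoknuh both have last vowel 'u' yet inflect differently (lowraguoth, fesoknuhuv), so the last vowel is not what conditions the rule; whether the stem ends in a vowel or a consonant is.
"fewurhiw" ends in a consonant. The stems ending in a consonant (gomaw → gomawuv, fesoknuh → fesoknuhuv) add -uv.
So fewurhiw → fewurhiwuv.

fewurhiwuv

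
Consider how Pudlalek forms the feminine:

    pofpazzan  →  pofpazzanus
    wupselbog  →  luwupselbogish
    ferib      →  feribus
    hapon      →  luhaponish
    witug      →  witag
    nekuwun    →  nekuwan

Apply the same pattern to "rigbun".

wupselbog and witug both end in -g yet inflect differently (luwupselbogish, witag), so the final letter is not what conditions the rule; the last vowel is.
"rigbun" has last vowel 'u'. The stems whose last vowel is 'u' (witug → witag, nekuwun → nekuwan) change the last vowel to 'a'.
The other patterns: stems whose last vowel is 'o' add lu- … -ish around the stem; stems whose last vowel is 'a' or 'i' add -us.
So rigbun → rigban.

rigban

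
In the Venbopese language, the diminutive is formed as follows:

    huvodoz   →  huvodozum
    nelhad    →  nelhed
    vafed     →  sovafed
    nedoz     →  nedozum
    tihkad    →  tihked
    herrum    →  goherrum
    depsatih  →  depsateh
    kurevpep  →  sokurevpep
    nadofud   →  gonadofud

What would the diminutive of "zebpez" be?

sozebpez

nelhad and vafed both end in -d yet inflect differently (nelhed, sovafed), so the final letter is not what conditions the rule; the last vowel is.
"zebpez" has last vowel 'e'. The stems whose last vowel is 'e' (kurevpep → sokurevpep, vafed → sovafed) add the prefix so-.
The other patterns: stems whose last vowel is 'a' or 'i' change the last vowel to 'e'; stems whose last vowel is 'o' add -um; stems whose last vowel is 'u' add the prefix go-.
So zebpez → sozebpez.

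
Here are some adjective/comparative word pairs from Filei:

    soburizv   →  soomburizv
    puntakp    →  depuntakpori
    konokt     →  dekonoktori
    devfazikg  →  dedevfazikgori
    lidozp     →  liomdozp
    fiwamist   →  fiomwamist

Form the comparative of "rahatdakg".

puntakp and lidozp both end in -p yet inflect differently (depuntakpori, liomdozp), so the final letter is not what conditions the rule; the second-to-last letter is.
"rahatdakg" has second-to-last letter 'k'. The stems whose second-to-last letter is 'k' (devfazikg → dedevfazikgori, konokt → dekonoktori, puntakp → depuntakpori) add de- … -ori around the stem.
So rahatdakg → derahatdakgori.

derahatdakgori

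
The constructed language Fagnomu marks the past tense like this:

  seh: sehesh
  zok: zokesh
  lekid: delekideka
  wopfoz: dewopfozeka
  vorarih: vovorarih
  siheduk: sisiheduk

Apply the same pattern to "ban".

seh and vorarih both end in -h yet inflect differently (sehesh, vovorarih), so the final letter is not what conditions the rule; the number of vowels is.
"ban" has 1 vowel. The stems with 1 vowel (seh → sehesh, zok → zokesh) add -esh.
The other patterns: stems with 2 vowels add de- … -eka around the stem; stems with 3 vowels repeat the first consonant+vowel as a prefix.
So ban → banesh.

banesh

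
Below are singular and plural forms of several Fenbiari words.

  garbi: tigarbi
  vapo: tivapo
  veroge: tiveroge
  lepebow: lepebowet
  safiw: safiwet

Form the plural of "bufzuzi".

tibufzuzi

vapo and lepebow both have last vowel 'o' yet inflect differently (tivapo, lepebowet), so the last vowel is not what conditions the rule; whether the stem ends in a vowel or a consonant is.
"bufzuzi" ends in a vowel. The stems ending in a vowel (garbi → tigarbi, vapo → tivapo, veroge → tiveroge) add the prefix ti-.
The other pattern: stems ending in a consonant add -et.
So bufzuzi → tibufzuzi.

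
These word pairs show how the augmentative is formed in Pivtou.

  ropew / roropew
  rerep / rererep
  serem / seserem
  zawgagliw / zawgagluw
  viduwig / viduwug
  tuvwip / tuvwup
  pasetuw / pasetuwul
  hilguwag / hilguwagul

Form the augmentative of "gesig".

ropew and zawgagliw both end in -w yet inflect differently (roropew, zawgagluw), so the final letter is not what conditions the rule; the last vowel is.
"gesig" has last vowel 'i'. The stems whose last vowel is 'i' (zawgagliw → zawgagluw, viduwig → viduwug, tuvwip → tuvwup) change the last vowel to 'u'.
The other patterns: stems whose last vowel is 'e' repeat the first consonant+vowel as a prefix; stems whose last vowel is 'a' or 'u' add -ul.
So gesig → gesug.

gesug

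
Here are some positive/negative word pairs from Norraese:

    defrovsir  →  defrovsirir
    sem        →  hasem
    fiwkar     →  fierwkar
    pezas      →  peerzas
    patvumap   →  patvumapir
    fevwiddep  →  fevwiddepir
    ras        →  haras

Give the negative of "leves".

ras and pezas both end in -s yet inflect differently (haras, peerzas), so the final letter is not what conditions the rule; the number of vowels is.
"leves" has 2 vowels. The stems with 2 vowels (fiwkar → fierwkar, pezas → peerzas) insert -er- after the first vowel.
So leves → leerves.

leerves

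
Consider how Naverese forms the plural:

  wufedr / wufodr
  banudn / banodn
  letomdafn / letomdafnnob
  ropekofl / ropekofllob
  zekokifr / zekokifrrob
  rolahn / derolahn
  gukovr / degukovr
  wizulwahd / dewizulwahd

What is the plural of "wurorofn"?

wurorofnnob

banudn and letomdafn both end in -n yet inflect differently (banodn, letomdafnnob), so the final letter is not what conditions the rule; the second-to-last letter is.
"wurorofn" has second-to-last letter 'f'. The stems whose second-to-last letter is 'f' (letomdafn → letomdafnnob, ropekofl → ropekofllob, zekokifr → zekokifrrob) double the final consonant and add -ob.
So wurorofn → wurorofnnob.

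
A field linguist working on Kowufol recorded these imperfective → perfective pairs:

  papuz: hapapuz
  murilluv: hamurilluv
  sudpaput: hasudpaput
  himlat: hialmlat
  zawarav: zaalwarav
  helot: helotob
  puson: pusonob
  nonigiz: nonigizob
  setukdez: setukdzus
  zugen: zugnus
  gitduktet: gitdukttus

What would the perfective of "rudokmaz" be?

rualdokmaz

"rudokmaz" has last vowel 'a'. The stems whose last vowel is 'a' (himlat → hialmlat, zawarav → zaalwarav) insert -al- after the first vowel.
The other patterns: stems whose last vowel is 'u' add the prefix ha-; stems whose last vowel is 'i' or 'o' add -ob; stems whose last vowel is 'e' delete the last vowel and add -us.
So rudokmaz → rualdokmaz.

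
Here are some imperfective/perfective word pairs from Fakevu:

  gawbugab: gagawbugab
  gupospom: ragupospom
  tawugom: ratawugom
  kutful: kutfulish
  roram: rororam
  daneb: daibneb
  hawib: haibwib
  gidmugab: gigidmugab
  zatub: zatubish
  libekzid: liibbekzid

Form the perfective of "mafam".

zatub and gidmugab both end in -b yet inflect differently (zatubish, gigidmugab), so the final letter is not what conditions the rule; the last vowel is.
"mafam" has last vowel 'a'. The stems whose last vowel is 'a' (gidmugab → gigidmugab, gawbugab → gagawbugab, roram → rororam) repeat the first consonant+vowel as a prefix.
So mafam → mamafam.

mamafam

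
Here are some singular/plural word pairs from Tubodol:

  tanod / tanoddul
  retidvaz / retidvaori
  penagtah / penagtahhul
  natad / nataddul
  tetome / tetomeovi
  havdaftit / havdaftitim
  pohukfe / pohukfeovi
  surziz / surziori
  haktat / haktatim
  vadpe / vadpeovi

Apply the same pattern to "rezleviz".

"rezleviz" ends in -z. The stems ending in -z (retidvaz → retidvaori, surziz → surziori) drop the final letter and add -ori.
So rezleviz → rezleviori.

rezleviori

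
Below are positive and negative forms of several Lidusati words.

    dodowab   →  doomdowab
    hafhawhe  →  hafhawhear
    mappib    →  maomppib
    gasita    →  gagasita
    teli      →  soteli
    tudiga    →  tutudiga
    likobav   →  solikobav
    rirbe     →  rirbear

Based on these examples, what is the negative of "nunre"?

nunrear

tudiga and dodowab both have last vowel 'a' yet inflect differently (tutudiga, doomdowab), so the last vowel is not what conditions the rule; the final letter is.
"nunre" ends in -e. The stems ending in -e (hafhawhe → hafhawhear, rirbe → rirbear) add -ar.
The other patterns: stems ending in -a repeat the first consonant+vowel as a prefix; stems ending in -b insert -om- after the first vowel; stems ending in -i or -v add the prefix so-.
So nunre → nunrear.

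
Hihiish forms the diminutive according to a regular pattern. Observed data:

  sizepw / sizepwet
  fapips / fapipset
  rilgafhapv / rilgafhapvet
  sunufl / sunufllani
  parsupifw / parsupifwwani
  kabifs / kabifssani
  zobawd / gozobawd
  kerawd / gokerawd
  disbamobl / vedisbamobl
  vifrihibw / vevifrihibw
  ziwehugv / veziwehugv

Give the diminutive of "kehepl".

sizepw and parsupifw both end in -w yet inflect differently (sizepwet, parsupifwwani), so the final letter is not what conditions the rule; the second-to-last letter is.
"kehepl" has second-to-last letter 'p'. The stems whose second-to-last letter is 'p' (sizepw → sizepwet, fapips → fapipset, rilgafhapv → rilgafhapvet) add -et.
So kehepl → keheplet.

keheplet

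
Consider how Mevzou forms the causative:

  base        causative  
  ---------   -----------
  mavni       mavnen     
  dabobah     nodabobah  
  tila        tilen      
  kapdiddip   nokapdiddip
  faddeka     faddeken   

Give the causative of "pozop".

nopozop

"pozop" ends in a consonant. The stems ending in a consonant (dabobah → nodabobah, kapdiddip → nokapdiddip) add the prefix no-.
The other pattern: stems ending in a vowel drop the final letter and add -en.
So pozop → nopozop.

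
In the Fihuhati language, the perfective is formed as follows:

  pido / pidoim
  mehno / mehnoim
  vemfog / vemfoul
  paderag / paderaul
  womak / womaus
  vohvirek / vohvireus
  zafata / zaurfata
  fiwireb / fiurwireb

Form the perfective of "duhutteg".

duhutteul

"duhutteg" ends in -g. The stems ending in -g (vemfog → vemfoul, paderag → paderaul) drop the final letter and add -ul.
So duhutteg → duhutteul.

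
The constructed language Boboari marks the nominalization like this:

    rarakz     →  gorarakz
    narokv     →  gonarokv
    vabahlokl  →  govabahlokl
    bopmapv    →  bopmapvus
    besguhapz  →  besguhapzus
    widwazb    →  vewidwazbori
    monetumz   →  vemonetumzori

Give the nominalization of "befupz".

narokv and bopmapv both end in -v yet inflect differently (gonarokv, bopmapvus), so the final letter is not what conditions the rule; the second-to-last letter is.
"befupz" has second-to-last letter 'p'. The stems whose second-to-last letter is 'p' (bopmapv → bopmapvus, besguhapz → besguhapzus) add -us.
The other patterns: stems whose second-to-last letter is 'k' add the prefix go-; stems whose second-to-last letter is 'm' or 'z' add ve- … -ori around the stem.
So befupz → befupzus.

befupzus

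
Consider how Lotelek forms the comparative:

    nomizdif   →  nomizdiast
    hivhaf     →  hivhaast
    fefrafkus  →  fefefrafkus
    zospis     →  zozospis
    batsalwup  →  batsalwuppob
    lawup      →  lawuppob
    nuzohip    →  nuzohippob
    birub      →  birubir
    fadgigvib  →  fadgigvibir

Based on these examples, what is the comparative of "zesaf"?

zesaast

nomizdif and zospis both have last vowel 'i' yet inflect differently (nomizdiast, zozospis), so the last vowel is not what conditions the rule; the final letter is.
"zesaf" ends in -f. The stems ending in -f (nomizdif → nomizdiast, hivhaf → hivhaast) drop the final letter and add -ast.
The other patterns: stems ending in -s repeat the first consonant+vowel as a prefix; stems ending in -p double the final consonant and add -ob; stems ending in -b add -ir.
So zesaf → zesaast.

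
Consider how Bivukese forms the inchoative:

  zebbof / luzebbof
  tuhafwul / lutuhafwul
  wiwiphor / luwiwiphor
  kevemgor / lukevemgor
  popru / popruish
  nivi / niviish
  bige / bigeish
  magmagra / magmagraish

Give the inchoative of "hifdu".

hifduish

"hifdu" ends in a vowel. The stems ending in a vowel (popru → popruish, nivi → niviish, bige → bigeish) add -ish.
So hifdu → hifduish.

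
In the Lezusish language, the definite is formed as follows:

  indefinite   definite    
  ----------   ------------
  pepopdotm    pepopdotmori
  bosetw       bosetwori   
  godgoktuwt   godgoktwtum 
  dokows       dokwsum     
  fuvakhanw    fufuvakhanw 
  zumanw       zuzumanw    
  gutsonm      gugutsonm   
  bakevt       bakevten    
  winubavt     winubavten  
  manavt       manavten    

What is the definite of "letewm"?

letwmum

"letewm" has second-to-last letter 'w'. The stems whose second-to-last letter is 'w' (godgoktuwt → godgoktwtum, dokows → dokwsum) delete the last vowel and add -um.
So letewm → letwmum.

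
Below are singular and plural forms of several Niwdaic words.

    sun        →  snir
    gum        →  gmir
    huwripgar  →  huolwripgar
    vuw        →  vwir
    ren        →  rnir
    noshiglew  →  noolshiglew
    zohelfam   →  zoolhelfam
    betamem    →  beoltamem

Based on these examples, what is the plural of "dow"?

dwir

vuw and noshiglew both end in -w yet inflect differently (vwir, noolshiglew), so the final letter is not what conditions the rule; the number of vowels is.
"dow" has 1 vowel. The stems with 1 vowel (vuw → vwir, sun → snir, ren → rnir) delete the last vowel and add -ir.
So dow → dwir.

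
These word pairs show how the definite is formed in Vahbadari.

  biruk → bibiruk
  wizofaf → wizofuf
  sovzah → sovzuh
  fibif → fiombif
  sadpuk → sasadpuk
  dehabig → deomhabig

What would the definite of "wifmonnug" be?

wizofaf and fibif both end in -f yet inflect differently (wizofuf, fiombif), so the final letter is not what conditions the rule; the last vowel is.
"wifmonnug" has last vowel 'u'. The stems whose last vowel is 'u' (biruk → bibiruk, sadpuk → sasadpuk) repeat the first consonant+vowel as a prefix.
So wifmonnug → wiwifmonnug.

wiwifmonnug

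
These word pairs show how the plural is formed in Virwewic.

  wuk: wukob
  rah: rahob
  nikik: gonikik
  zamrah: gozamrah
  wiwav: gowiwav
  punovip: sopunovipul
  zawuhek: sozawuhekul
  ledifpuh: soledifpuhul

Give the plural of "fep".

wuk and nikik both end in -k yet inflect differently (wukob, gonikik), so the final letter is not what conditions the rule; the number of vowels is.
"fep" has 1 vowel. The stems with 1 vowel (wuk → wukob, rah → rahob) add -ob.
So fep → fepob.

fepob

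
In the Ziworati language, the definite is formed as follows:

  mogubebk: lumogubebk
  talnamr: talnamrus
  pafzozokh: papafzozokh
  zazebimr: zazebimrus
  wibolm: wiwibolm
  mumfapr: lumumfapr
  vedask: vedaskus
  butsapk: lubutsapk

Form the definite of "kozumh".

kozumhus

"kozumh" has second-to-last letter 'm'. The stems whose second-to-last letter is 'm' (zazebimr → zazebimrus, talnamr → talnamrus) add -us.
The other patterns: stems whose second-to-last letter is 'b' or 'p' add the prefix lu-; stems whose second-to-last letter is 'k' or 'l' repeat the first consonant+vowel as a prefix.
So kozumh → kozumhus.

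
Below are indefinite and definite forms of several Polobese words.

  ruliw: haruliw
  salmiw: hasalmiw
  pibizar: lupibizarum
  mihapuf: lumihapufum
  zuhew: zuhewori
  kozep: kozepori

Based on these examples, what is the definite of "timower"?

timowerori

salmiw and zuhew both end in -w yet inflect differently (hasalmiw, zuhewori), so the final letter is not what conditions the rule; the last vowel is.
"timower" has last vowel 'e'. The stems whose last vowel is 'e' (zuhew → zuhewori, kozep → kozepori) add -ori.
The other patterns: stems whose last vowel is 'i' add the prefix ha-; stems whose last vowel is 'a' or 'u' add lu- … -um around the stem.
So timower → timowerori.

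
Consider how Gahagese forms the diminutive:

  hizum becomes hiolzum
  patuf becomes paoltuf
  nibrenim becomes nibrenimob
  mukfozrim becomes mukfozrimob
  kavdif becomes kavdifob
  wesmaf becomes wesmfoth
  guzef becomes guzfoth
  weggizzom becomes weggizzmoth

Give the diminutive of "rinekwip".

hizum and nibrenim both end in -m yet inflect differently (hiolzum, nibrenimob), so the final letter is not what conditions the rule; the last vowel is.
"rinekwip" has last vowel 'i'. The stems whose last vowel is 'i' (nibrenim → nibrenimob, mukfozrim → mukfozrimob, kavdif → kavdifob) add -ob.
The other patterns: stems whose last vowel is 'u' insert -ol- after the first vowel; stems whose last vowel is 'a', 'e' or 'o' delete the last vowel and add -oth.
So rinekwip → rinekwipob.

rinekwipob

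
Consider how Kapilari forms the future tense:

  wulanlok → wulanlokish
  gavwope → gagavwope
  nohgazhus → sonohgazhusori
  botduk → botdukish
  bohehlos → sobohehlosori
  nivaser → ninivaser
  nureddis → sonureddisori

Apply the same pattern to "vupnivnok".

vupnivnokish

bohehlos and wulanlok both have last vowel 'o' yet inflect differently (sobohehlosori, wulanlokish), so the last vowel is not what conditions the rule; the final letter is.
"vupnivnok" ends in -k. The stems ending in -k (wulanlok → wulanlokish, botduk → botdukish) add -ish.
The other patterns: stems ending in -s add so- … -ori around the stem; stems ending in -e or -r repeat the first consonant+vowel as a prefix.
So vupnivnok → vupnivnokish.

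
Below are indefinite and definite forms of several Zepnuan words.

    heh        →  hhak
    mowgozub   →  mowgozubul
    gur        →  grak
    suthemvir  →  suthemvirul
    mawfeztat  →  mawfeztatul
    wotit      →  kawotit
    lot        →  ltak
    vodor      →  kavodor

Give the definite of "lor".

lrak

gur and vodor both end in -r yet inflect differently (grak, kavodor), so the final letter is not what conditions the rule; the number of vowels is.
"lor" has 1 vowel. The stems with 1 vowel (heh → hhak, gur → grak, lot → ltak) delete the last vowel and add -ak.
The other patterns: stems with 2 vowels add the prefix ka-; stems with 3 vowels add -ul.
So lor → lrak.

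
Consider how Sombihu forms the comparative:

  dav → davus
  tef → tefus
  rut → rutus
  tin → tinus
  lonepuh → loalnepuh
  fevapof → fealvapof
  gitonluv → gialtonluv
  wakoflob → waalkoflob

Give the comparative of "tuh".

tuhus

tef and fevapof both end in -f yet inflect differently (tefus, fealvapof), so the final letter is not what conditions the rule; the number of vowels is.
"tuh" has 1 vowel. The stems with 1 vowel (dav → davus, tef → tefus, rut → rutus) add -us.
The other pattern: stems with 3 vowels insert -al- after the first vowel.
So tuh → tuhus.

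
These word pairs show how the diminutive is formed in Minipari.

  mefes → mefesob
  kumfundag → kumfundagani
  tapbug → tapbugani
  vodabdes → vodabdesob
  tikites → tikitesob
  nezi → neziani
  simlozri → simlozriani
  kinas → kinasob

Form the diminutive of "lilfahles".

lilfahlesob

kinas and kumfundag both have last vowel 'a' yet inflect differently (kinasob, kumfundagani), so the last vowel is not what conditions the rule; the final letter is.
"lilfahles" ends in -s. The stems ending in -s (tikites → tikitesob, mefes → mefesob, kinas → kinasob) add -ob.
So lilfahles → lilfahlesob.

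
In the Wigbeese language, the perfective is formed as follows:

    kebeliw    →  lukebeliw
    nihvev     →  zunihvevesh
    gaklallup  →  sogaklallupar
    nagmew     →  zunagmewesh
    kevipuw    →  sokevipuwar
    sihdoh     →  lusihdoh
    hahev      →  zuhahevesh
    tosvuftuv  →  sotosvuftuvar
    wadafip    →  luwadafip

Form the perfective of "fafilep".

zufafilepesh

"fafilep" has last vowel 'e'. The stems whose last vowel is 'e' (hahev → zuhahevesh, nihvev → zunihvevesh, nagmew → zunagmewesh) add zu- … -esh around the stem.
So fafilep → zufafilepesh.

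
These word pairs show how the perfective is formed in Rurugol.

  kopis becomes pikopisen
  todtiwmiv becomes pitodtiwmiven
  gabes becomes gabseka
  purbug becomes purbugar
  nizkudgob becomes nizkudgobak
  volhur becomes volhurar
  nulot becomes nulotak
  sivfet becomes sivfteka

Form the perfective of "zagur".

nulot and sivfet both end in -t yet inflect differently (nulotak, sivfteka), so the final letter is not what conditions the rule; the last vowel is.
"zagur" has last vowel 'u'. The stems whose last vowel is 'u' (purbug → purbugar, volhur → volhurar) add -ar.
So zagur → zagurar.

zagurar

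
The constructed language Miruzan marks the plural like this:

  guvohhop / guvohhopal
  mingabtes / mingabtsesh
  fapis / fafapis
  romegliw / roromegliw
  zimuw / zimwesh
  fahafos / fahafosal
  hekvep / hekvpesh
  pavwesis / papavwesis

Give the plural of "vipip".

vivipip

"vipip" has last vowel 'i'. The stems whose last vowel is 'i' (romegliw → roromegliw, fapis → fafapis, pavwesis → papavwesis) repeat the first consonant+vowel as a prefix.
The other patterns: stems whose last vowel is 'o' add -al; stems whose last vowel is 'e' or 'u' delete the last vowel and add -esh.
So vipip → vivipip.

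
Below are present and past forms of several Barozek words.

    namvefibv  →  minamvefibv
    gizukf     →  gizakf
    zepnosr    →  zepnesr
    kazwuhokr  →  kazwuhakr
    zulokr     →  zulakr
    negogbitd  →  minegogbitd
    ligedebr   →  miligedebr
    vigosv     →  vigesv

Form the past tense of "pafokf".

kazwuhokr and zepnosr both end in -r yet inflect differently (kazwuhakr, zepnesr), so the final letter is not what conditions the rule; the second-to-last letter is.
"pafokf" has second-to-last letter 'k'. The stems whose second-to-last letter is 'k' (gizukf → gizakf, kazwuhokr → kazwuhakr, zulokr → zulakr) change the last vowel to 'a'.
The other patterns: stems whose second-to-last letter is 's' change the last vowel to 'e'; stems whose second-to-last letter is 'b' or 't' add the prefix mi-.
So pafokf → pafakf.

pafakf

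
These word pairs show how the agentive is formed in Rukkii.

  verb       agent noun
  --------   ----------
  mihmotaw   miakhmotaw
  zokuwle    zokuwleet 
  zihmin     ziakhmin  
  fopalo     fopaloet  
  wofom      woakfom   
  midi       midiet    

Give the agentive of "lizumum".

liakzumum

fopalo and wofom both have last vowel 'o' yet inflect differently (fopaloet, woakfom), so the last vowel is not what conditions the rule; whether the stem ends in a vowel or a consonant is.
"lizumum" ends in a consonant. The stems ending in a consonant (wofom → woakfom, zihmin → ziakhmin, mihmotaw → miakhmotaw) insert -ak- after the first vowel.
The other pattern: stems ending in a vowel add -et.
So lizumum → liakzumum.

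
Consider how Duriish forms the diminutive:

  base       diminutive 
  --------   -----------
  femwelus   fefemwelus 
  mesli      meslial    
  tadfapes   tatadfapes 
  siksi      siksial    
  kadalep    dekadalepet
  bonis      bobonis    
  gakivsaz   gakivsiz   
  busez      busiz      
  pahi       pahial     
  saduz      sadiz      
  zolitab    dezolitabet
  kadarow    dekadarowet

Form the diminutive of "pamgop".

depamgopet

pahi and bonis both have last vowel 'i' yet inflect differently (pahial, bobonis), so the last vowel is not what conditions the rule; the final letter is.
"pamgop" ends in -p. The one such stem in the data (kadalep → dekadalepet) adds de- … -et around the stem, so the same rule applies.
So pamgop → depamgopet.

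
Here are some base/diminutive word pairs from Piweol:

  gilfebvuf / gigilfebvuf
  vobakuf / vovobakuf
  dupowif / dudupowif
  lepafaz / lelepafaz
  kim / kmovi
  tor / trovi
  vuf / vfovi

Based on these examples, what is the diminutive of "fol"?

"fol" has 1 vowel. The stems with 1 vowel (kim → kmovi, tor → trovi, vuf → vfovi) delete the last vowel and add -ovi.
So fol → flovi.

flovi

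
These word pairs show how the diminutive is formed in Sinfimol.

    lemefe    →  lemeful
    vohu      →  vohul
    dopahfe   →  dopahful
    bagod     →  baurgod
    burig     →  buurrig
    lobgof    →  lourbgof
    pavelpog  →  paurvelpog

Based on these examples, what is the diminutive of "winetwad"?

lemefe and lobgof both begin with l- yet inflect differently (lemeful, lourbgof), so the first letter is not what conditions the rule; whether the stem ends in a vowel or a consonant is.
"winetwad" ends in a consonant. The stems ending in a consonant (bagod → baurgod, burig → buurrig, lobgof → lourbgof) insert -ur- after the first vowel.
So winetwad → wiurnetwad.

wiurnetwad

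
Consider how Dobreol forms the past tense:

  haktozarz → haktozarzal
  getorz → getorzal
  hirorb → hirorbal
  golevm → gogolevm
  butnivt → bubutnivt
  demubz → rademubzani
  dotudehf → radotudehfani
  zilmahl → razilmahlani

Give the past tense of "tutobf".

ratutobfani

haktozarz and demubz both end in -z yet inflect differently (haktozarzal, rademubzani), so the final letter is not what conditions the rule; the second-to-last letter is.
"tutobf" has second-to-last letter 'b'. The one such stem in the data (demubz → rademubzani) adds ra- … -ani around the stem, so the same rule applies.
So tutobf → ratutobfani.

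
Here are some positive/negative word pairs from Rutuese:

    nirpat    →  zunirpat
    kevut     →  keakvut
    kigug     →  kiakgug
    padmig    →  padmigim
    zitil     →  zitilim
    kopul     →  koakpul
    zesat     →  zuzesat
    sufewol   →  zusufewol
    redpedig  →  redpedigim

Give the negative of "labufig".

labufigim

padmig and kigug both end in -g yet inflect differently (padmigim, kiakgug), so the final letter is not what conditions the rule; the last vowel is.
"labufig" has last vowel 'i'. The stems whose last vowel is 'i' (padmig → padmigim, zitil → zitilim, redpedig → redpedigim) add -im.
So labufig → labufigim.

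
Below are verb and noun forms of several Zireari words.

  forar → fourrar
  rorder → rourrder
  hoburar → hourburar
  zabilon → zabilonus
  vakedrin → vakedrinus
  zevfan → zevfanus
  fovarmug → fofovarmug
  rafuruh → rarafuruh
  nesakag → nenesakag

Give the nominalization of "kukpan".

forar and zevfan both have last vowel 'a' yet inflect differently (fourrar, zevfanus), so the last vowel is not what conditions the rule; the final letter is.
"kukpan" ends in -n. The stems ending in -n (zabilon → zabilonus, vakedrin → vakedrinus, zevfan → zevfanus) add -us.
The other patterns: stems ending in -r insert -ur- after the first vowel; stems ending in -g or -h repeat the first consonant+vowel as a prefix.
So kukpan → kukpanus.

kukpanus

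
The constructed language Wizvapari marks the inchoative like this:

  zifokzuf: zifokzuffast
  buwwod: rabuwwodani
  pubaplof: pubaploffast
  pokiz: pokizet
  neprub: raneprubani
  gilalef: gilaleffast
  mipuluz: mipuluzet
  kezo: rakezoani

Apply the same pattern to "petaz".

petazet

zifokzuf and mipuluz both have last vowel 'u' yet inflect differently (zifokzuffast, mipuluzet), so the last vowel is not what conditions the rule; the final letter is.
"petaz" ends in -z. The stems ending in -z (mipuluz → mipuluzet, pokiz → pokizet) add -et.
The other patterns: stems ending in -f double the final consonant and add -ast; stems ending in -b, -d or -o add ra- … -ani around the stem.
So petaz → petazet.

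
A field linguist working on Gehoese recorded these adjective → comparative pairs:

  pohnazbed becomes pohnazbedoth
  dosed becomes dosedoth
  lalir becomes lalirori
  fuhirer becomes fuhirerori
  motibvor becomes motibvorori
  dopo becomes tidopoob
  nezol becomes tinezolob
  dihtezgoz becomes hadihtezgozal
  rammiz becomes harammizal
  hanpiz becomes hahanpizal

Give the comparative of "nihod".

pohnazbed and fuhirer both have last vowel 'e' yet inflect differently (pohnazbedoth, fuhirerori), so the last vowel is not what conditions the rule; the final letter is.
"nihod" ends in -d. The stems ending in -d (pohnazbed → pohnazbedoth, dosed → dosedoth) add -oth.
So nihod → nihodoth.

nihodoth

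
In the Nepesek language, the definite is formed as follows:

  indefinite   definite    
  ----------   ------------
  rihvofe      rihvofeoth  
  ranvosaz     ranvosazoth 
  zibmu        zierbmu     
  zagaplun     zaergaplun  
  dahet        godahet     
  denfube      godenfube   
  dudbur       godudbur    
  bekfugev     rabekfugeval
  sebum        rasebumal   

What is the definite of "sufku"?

rasufkual

rihvofe and denfube both end in -e yet inflect differently (rihvofeoth, godenfube), so the final letter is not what conditions the rule; the first letter is.
"sufku" begins with s-. The one such stem in the data (sebum → rasebumal) adds ra- … -al around the stem, so the same rule applies.
So sufku → rasufkual.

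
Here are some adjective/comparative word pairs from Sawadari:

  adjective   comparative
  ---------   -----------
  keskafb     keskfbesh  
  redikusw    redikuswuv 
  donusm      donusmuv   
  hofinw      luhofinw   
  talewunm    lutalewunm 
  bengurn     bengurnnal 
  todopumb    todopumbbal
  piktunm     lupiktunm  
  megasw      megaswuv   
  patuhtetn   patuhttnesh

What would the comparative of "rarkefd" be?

rarkfdesh

redikusw and hofinw both end in -w yet inflect differently (redikuswuv, luhofinw), so the final letter is not what conditions the rule; the second-to-last letter is.
"rarkefd" has second-to-last letter 'f'. The one such stem in the data (keskafb → keskfbesh) deletes the last vowel and adds -esh (as does patuhtetn), so the same rule applies.
So rarkefd → rarkfdesh.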